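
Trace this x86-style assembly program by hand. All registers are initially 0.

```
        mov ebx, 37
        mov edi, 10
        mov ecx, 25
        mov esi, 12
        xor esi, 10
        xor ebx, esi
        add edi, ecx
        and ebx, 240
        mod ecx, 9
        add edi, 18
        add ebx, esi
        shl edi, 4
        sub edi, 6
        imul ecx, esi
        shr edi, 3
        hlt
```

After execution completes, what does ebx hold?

ebx=37
edi=10
ecx=25
esi=12
esi=12^10=6
ebx=37^6=35
edi=10+25=35
ebx=35&240=32
ecx=25%9=7
edi=35+18=53
ebx=32+6=38
edi=53<<4=848
edi=848-6=842
ecx=7*6=42
edi=842>>3=105
halt.

38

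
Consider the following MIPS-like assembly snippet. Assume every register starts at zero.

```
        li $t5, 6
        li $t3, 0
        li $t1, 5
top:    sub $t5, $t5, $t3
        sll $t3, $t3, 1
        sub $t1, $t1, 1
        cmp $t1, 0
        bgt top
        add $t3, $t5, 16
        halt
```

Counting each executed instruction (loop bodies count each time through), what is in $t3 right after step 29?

after li $t5, 6: $t5=6
after li $t3, 0: $t3=0
after li $t1, 5: $t1=5
after sub $t5, $t5, $t3: $t5=6-0=6
after sll $t3, $t3, 1: $t3=0<<1=0
after sub $t1, $t1, 1: $t1=5-1=4
cmp $t1, 0  (cmp 4,0)
bgt top: taken
after sub $t5, $t5, $t3: $t5=6-0=6
after sll $t3, $t3, 1: $t3=0<<1=0
after sub $t1, $t1, 1: $t1=4-1=3
cmp $t1, 0  (cmp 3,0)
bgt top: taken
after sub $t5, $t5, $t3: $t5=6-0=6
after sll $t3, $t3, 1: $t3=0<<1=0
after sub $t1, $t1, 1: $t1=3-1=2
cmp $t1, 0  (cmp 2,0)
bgt top: taken
after sub $t5, $t5, $t3: $t5=6-0=6
after sll $t3, $t3, 1: $t3=0<<1=0
after sub $t1, $t1, 1: $t1=2-1=1
cmp $t1, 0  (cmp 1,0)
bgt top: taken
after sub $t5, $t5, $t3: $t5=6-0=6
after sll $t3, $t3, 1: $t3=0<<1=0
after sub $t1, $t1, 1: $t1=1-1=0
cmp $t1, 0  (cmp 0,0)
bgt top: not taken
after add $t3, $t5, 16: $t3=6+16=22
After step 29: $t3 = 22.

22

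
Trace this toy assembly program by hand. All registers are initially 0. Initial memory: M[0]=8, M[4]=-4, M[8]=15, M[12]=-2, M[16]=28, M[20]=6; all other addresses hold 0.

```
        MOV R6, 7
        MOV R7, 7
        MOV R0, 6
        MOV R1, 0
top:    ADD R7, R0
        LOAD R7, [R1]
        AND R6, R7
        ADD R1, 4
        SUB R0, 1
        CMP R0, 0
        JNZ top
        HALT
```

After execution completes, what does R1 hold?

24

R6=7
R7=7
R0=6
R1=0
R7=7+6=13
R7=M[0]=8
R6=7&8=0
R1=0+4=4
R0=6-1=5
CMP R0, 0  (cmp 5,0)
JNZ top: taken
R7=8+5=13
R7=M[4]=-4
R6=0&(-4)=0
R1=4+4=8
R0=5-1=4
CMP R0, 0  (cmp 4,0)
JNZ top: taken
R7=(-4)+4=0
R7=M[8]=15
R6=0&15=0
R1=8+4=12
R0=4-1=3
CMP R0, 0  (cmp 3,0)
JNZ top: taken
R7=15+3=18
R7=M[12]=-2
R6=0&(-2)=0
R1=12+4=16
R0=3-1=2
CMP R0, 0  (cmp 2,0)
JNZ top: taken
R7=(-2)+2=0
R7=M[16]=28
R6=0&28=0
R1=16+4=20
R0=2-1=1
CMP R0, 0  (cmp 1,0)
JNZ top: taken
R7=28+1=29
R7=M[20]=6
R6=0&6=0
R1=20+4=24
R0=1-1=0
CMP R0, 0  (cmp 0,0)
JNZ top: not taken
halt.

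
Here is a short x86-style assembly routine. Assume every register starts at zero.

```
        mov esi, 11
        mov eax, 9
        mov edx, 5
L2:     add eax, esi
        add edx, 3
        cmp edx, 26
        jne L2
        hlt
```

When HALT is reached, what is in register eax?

esi=11
eax=9
edx=5
eax=9+11=20
edx=5+3=8
cmp edx, 26  (cmp 8,26)
jne L2: taken
eax=20+11=31
edx=8+3=11
cmp edx, 26  (cmp 11,26)
jne L2: taken
eax=31+11=42
edx=11+3=14
cmp edx, 26  (cmp 14,26)
jne L2: taken
eax=42+11=53
edx=14+3=17
cmp edx, 26  (cmp 17,26)
jne L2: taken
eax=53+11=64
edx=17+3=20
cmp edx, 26  (cmp 20,26)
jne L2: taken
eax=64+11=75
edx=20+3=23
cmp edx, 26  (cmp 23,26)
jne L2: taken
eax=75+11=86
edx=23+3=26
cmp edx, 26  (cmp 26,26)
jne L2: not taken
halt.

86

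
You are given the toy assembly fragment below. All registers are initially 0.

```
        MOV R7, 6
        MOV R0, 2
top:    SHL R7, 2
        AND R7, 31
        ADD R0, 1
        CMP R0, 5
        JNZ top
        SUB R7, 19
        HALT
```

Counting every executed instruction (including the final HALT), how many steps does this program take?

19

R7=6
R0=2
R7=6<<2=24
R7=24&31=24
R0=2+1=3
CMP R0, 5  (cmp 3,5)
JNZ top: taken
R7=24<<2=96
R7=96&31=0
R0=3+1=4
CMP R0, 5  (cmp 4,5)
JNZ top: taken
R7=0<<2=0
R7=0&31=0
R0=4+1=5
CMP R0, 5  (cmp 5,5)
JNZ top: not taken
R7=0-19=-19
halt.
Total executed instructions: 19.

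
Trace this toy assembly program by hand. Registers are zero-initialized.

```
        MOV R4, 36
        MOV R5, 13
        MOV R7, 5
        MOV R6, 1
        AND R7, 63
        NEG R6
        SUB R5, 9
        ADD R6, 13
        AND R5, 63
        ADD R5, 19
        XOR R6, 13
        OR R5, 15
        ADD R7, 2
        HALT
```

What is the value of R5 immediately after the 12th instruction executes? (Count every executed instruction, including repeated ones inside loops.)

MOV R4, 36 → R4=36
MOV R5, 13 → R5=13
MOV R7, 5 → R7=5
MOV R6, 1 → R6=1
AND R7, 63 → R7=5&63=5
NEG R6 → R6=-(1)=-1
SUB R5, 9 → R5=13-9=4
ADD R6, 13 → R6=(-1)+13=12
AND R5, 63 → R5=4&63=4
ADD R5, 19 → R5=4+19=23
XOR R6, 13 → R6=12^13=1
OR R5, 15 → R5=23|15=31
After step 12: R5 = 31.

31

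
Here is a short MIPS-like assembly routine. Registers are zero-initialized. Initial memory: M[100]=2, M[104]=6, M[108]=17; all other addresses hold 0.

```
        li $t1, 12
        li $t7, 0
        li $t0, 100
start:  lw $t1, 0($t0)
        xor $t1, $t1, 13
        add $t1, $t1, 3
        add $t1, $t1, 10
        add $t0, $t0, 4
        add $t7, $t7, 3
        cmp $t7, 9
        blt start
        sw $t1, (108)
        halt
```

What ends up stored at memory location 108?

41

$t1=12
$t7=0
$t0=100
$t1=M[100]=2
$t1=2^13=15
$t1=15+3=18
$t1=18+10=28
$t0=100+4=104
$t7=0+3=3
cmp $t7, 9  (cmp 3,9)
blt start: taken
$t1=M[104]=6
$t1=6^13=11
$t1=11+3=14
$t1=14+10=24
$t0=104+4=108
$t7=3+3=6
cmp $t7, 9  (cmp 6,9)
blt start: taken
$t1=M[108]=17
$t1=17^13=28
$t1=28+3=31
$t1=31+10=41
$t0=108+4=112
$t7=6+3=9
cmp $t7, 9  (cmp 9,9)
blt start: not taken
sw $t1, (108) → M[108]=41
halt.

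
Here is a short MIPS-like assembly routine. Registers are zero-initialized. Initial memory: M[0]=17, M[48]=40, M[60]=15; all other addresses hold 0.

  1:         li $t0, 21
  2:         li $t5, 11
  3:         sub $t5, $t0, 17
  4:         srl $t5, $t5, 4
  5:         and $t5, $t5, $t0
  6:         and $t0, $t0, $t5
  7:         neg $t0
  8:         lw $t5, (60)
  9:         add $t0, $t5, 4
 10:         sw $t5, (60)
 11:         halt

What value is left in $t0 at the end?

li $t0, 21 → $t0=21
li $t5, 11 → $t5=11
sub $t5, $t0, 17 → $t5=21-17=4
srl $t5, $t5, 4 → $t5=4>>4=0
and $t5, $t5, $t0 → $t5=0&21=0
and $t0, $t0, $t5 → $t0=21&0=0
neg $t0 → $t0=-(0)=0
lw $t5, (60) → $t5=M[60]=15
add $t0, $t5, 4 → $t0=15+4=19
sw $t5, (60) → M[60]=15
halt.

19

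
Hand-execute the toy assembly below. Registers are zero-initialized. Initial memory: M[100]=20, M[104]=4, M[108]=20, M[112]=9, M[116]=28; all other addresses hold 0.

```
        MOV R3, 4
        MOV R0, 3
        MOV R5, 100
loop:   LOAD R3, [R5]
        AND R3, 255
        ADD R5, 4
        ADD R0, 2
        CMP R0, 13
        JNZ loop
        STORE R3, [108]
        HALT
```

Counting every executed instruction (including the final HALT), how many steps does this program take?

after MOV R3, 4: R3=4
after MOV R0, 3: R0=3
after MOV R5, 100: R5=100
after LOAD R3, [R5]: R3=M[100]=20
after AND R3, 255: R3=20&255=20
after ADD R5, 4: R5=100+4=104
after ADD R0, 2: R0=3+2=5
CMP R0, 13  (cmp 5,13)
JNZ loop: taken
after LOAD R3, [R5]: R3=M[104]=4
after AND R3, 255: R3=4&255=4
after ADD R5, 4: R5=104+4=108
after ADD R0, 2: R0=5+2=7
CMP R0, 13  (cmp 7,13)
JNZ loop: taken
after LOAD R3, [R5]: R3=M[108]=20
after AND R3, 255: R3=20&255=20
after ADD R5, 4: R5=108+4=112
after ADD R0, 2: R0=7+2=9
CMP R0, 13  (cmp 9,13)
JNZ loop: taken
after LOAD R3, [R5]: R3=M[112]=9
after AND R3, 255: R3=9&255=9
after ADD R5, 4: R5=112+4=116
after ADD R0, 2: R0=9+2=11
CMP R0, 13  (cmp 11,13)
JNZ loop: taken
after LOAD R3, [R5]: R3=M[116]=28
after AND R3, 255: R3=28&255=28
after ADD R5, 4: R5=116+4=120
after ADD R0, 2: R0=11+2=13
CMP R0, 13  (cmp 13,13)
JNZ loop: not taken
STORE R3, [108] → M[108]=28
halt.
Total executed instructions: 35.

35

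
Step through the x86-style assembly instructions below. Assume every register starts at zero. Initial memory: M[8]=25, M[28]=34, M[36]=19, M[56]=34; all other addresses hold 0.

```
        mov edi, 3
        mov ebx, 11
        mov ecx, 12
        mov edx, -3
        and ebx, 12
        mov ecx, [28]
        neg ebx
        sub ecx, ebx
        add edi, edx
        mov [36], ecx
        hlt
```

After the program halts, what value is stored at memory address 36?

42

mov edi, 3 → edi=3
mov ebx, 11 → ebx=11
mov ecx, 12 → ecx=12
mov edx, -3 → edx=-3
and ebx, 12 → ebx=11&12=8
mov ecx, [28] → ecx=M[28]=34
neg ebx → ebx=-(8)=-8
sub ecx, ebx → ecx=34-(-8)=42
add edi, edx → edi=3+(-3)=0
mov [36], ecx → M[36]=42
halt.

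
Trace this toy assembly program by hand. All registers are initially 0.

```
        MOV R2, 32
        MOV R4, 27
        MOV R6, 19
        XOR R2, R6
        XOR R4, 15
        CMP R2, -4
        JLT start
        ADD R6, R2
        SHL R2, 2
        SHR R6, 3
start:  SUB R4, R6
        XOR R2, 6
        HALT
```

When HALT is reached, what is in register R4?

12

after MOV R2, 32: R2=32
after MOV R4, 27: R4=27
after MOV R6, 19: R6=19
after XOR R2, R6: R2=32^19=51
after XOR R4, 15: R4=27^15=20
CMP R2, -4  (cmp 51,-4)
JLT start: not taken
after ADD R6, R2: R6=19+51=70
after SHL R2, 2: R2=51<<2=204
after SHR R6, 3: R6=70>>3=8
after SUB R4, R6: R4=20-8=12
after XOR R2, 6: R2=204^6=202
halt.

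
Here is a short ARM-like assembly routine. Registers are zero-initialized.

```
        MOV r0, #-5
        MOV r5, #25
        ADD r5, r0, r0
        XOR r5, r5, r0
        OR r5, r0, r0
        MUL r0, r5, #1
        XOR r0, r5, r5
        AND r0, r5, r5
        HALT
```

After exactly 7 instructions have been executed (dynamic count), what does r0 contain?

0

MOV r0, #-5 → r0=-5
MOV r5, #25 → r5=25
ADD r5, r0, r0 → r5=(-5)+(-5)=-10
XOR r5, r5, r0 → r5=(-10)^(-5)=13
OR r5, r0, r0 → r5=(-5)|(-5)=-5
MUL r0, r5, #1 → r0=(-5)*1=-5
XOR r0, r5, r5 → r0=(-5)^(-5)=0
After step 7: r0 = 0.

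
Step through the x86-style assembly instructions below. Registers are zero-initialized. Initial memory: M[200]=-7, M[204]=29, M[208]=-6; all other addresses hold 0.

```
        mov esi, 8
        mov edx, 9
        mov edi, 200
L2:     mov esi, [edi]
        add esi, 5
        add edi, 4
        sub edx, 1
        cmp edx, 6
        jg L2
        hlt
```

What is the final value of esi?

esi=8
edx=9
edi=200
esi=M[200]=-7
esi=(-7)+5=-2
edi=200+4=204
edx=9-1=8
cmp edx, 6  (cmp 8,6)
jg L2: taken
esi=M[204]=29
esi=29+5=34
edi=204+4=208
edx=8-1=7
cmp edx, 6  (cmp 7,6)
jg L2: taken
esi=M[208]=-6
esi=(-6)+5=-1
edi=208+4=212
edx=7-1=6
cmp edx, 6  (cmp 6,6)
jg L2: not taken
halt.

-1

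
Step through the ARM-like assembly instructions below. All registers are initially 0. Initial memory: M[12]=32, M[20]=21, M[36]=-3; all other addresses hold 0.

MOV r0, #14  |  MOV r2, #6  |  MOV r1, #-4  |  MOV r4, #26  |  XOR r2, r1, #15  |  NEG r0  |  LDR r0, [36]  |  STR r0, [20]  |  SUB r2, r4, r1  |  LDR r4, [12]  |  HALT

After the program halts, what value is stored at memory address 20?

-3

MOV r0, #14 → r0=14
MOV r2, #6 → r2=6
MOV r1, #-4 → r1=-4
MOV r4, #26 → r4=26
XOR r2, r1, #15 → r2=(-4)^15=-13
NEG r0 → r0=-(14)=-14
LDR r0, [36] → r0=M[36]=-3
STR r0, [20] → M[20]=-3
SUB r2, r4, r1 → r2=26-(-4)=30
LDR r4, [12] → r4=M[12]=32
halt.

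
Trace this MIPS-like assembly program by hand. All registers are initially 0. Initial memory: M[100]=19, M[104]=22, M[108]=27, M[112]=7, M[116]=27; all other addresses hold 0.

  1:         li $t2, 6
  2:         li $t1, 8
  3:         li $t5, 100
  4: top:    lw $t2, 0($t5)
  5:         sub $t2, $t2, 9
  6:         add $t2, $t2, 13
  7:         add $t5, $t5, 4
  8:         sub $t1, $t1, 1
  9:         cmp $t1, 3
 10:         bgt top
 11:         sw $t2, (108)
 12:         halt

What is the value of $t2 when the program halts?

31

after li $t2, 6: $t2=6
after li $t1, 8: $t1=8
after li $t5, 100: $t5=100
after lw $t2, 0($t5): $t2=M[100]=19
after sub $t2, $t2, 9: $t2=19-9=10
after add $t2, $t2, 13: $t2=10+13=23
after add $t5, $t5, 4: $t5=100+4=104
after sub $t1, $t1, 1: $t1=8-1=7
cmp $t1, 3  (cmp 7,3)
bgt top: taken
after lw $t2, 0($t5): $t2=M[104]=22
after sub $t2, $t2, 9: $t2=22-9=13
after add $t2, $t2, 13: $t2=13+13=26
after add $t5, $t5, 4: $t5=104+4=108
after sub $t1, $t1, 1: $t1=7-1=6
cmp $t1, 3  (cmp 6,3)
bgt top: taken
after lw $t2, 0($t5): $t2=M[108]=27
after sub $t2, $t2, 9: $t2=27-9=18
after add $t2, $t2, 13: $t2=18+13=31
after add $t5, $t5, 4: $t5=108+4=112
after sub $t1, $t1, 1: $t1=6-1=5
cmp $t1, 3  (cmp 5,3)
bgt top: taken
after lw $t2, 0($t5): $t2=M[112]=7
after sub $t2, $t2, 9: $t2=7-9=-2
after add $t2, $t2, 13: $t2=(-2)+13=11
after add $t5, $t5, 4: $t5=112+4=116
after sub $t1, $t1, 1: $t1=5-1=4
cmp $t1, 3  (cmp 4,3)
bgt top: taken
after lw $t2, 0($t5): $t2=M[116]=27
after sub $t2, $t2, 9: $t2=27-9=18
after add $t2, $t2, 13: $t2=18+13=31
after add $t5, $t5, 4: $t5=116+4=120
after sub $t1, $t1, 1: $t1=4-1=3
cmp $t1, 3  (cmp 3,3)
bgt top: not taken
sw $t2, (108) → M[108]=31
halt.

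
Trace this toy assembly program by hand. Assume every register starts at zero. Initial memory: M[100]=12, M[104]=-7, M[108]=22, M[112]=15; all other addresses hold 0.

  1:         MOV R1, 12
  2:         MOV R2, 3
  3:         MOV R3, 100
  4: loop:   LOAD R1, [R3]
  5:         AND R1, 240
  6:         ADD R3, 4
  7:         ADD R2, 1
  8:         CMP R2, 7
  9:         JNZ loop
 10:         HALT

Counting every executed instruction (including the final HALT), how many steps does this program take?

R1=12
R2=3
R3=100
R1=M[100]=12
R1=12&240=0
R3=100+4=104
R2=3+1=4
CMP R2, 7  (cmp 4,7)
JNZ loop: taken
R1=M[104]=-7
R1=(-7)&240=240
R3=104+4=108
R2=4+1=5
CMP R2, 7  (cmp 5,7)
JNZ loop: taken
R1=M[108]=22
R1=22&240=16
R3=108+4=112
R2=5+1=6
CMP R2, 7  (cmp 6,7)
JNZ loop: taken
R1=M[112]=15
R1=15&240=0
R3=112+4=116
R2=6+1=7
CMP R2, 7  (cmp 7,7)
JNZ loop: not taken
halt.
Total executed instructions: 28.

28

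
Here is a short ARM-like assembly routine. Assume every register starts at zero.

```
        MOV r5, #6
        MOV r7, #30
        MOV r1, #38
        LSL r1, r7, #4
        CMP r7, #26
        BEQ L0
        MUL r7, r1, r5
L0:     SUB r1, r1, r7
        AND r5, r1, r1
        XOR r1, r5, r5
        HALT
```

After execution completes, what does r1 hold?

0

r5=6
r7=30
r1=38
r1=30<<4=480
CMP r7, #26  (cmp 30,26)
BEQ L0: not taken
r7=480*6=2880
r1=480-2880=-2400
r5=(-2400)&(-2400)=-2400
r1=(-2400)^(-2400)=0
halt.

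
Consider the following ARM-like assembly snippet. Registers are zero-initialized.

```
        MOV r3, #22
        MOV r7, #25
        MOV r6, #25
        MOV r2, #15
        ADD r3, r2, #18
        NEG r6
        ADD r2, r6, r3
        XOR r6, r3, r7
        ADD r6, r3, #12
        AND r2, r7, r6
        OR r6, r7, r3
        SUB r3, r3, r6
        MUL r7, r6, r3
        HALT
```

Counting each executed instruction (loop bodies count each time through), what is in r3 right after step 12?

r3=22
r7=25
r6=25
r2=15
r3=15+18=33
r6=-(25)=-25
r2=(-25)+33=8
r6=33^25=56
r6=33+12=45
r2=25&45=9
r6=25|33=57
r3=33-57=-24
After step 12: r3 = -24.

-24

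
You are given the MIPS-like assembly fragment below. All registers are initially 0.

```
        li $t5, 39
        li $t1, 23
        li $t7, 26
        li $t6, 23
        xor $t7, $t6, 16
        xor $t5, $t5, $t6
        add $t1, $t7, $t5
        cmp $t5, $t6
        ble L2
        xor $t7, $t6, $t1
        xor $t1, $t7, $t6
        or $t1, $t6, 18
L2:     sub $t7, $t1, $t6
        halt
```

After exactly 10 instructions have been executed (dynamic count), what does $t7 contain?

after li $t5, 39: $t5=39
after li $t1, 23: $t1=23
after li $t7, 26: $t7=26
after li $t6, 23: $t6=23
after xor $t7, $t6, 16: $t7=23^16=7
after xor $t5, $t5, $t6: $t5=39^23=48
after add $t1, $t7, $t5: $t1=7+48=55
cmp $t5, $t6  (cmp 48,23)
ble L2: not taken
after xor $t7, $t6, $t1: $t7=23^55=32
After step 10: $t7 = 32.

32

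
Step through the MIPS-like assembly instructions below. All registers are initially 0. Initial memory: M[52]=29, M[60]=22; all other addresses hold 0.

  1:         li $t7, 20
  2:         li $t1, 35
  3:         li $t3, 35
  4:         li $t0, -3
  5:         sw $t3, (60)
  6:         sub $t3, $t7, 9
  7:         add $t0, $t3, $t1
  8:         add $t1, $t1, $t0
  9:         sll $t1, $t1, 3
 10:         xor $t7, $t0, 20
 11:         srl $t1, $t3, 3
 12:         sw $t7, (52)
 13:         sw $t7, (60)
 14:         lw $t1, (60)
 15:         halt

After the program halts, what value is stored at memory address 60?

after li $t7, 20: $t7=20
after li $t1, 35: $t1=35
after li $t3, 35: $t3=35
after li $t0, -3: $t0=-3
sw $t3, (60) → M[60]=35
after sub $t3, $t7, 9: $t3=20-9=11
after add $t0, $t3, $t1: $t0=11+35=46
after add $t1, $t1, $t0: $t1=35+46=81
after sll $t1, $t1, 3: $t1=81<<3=648
after xor $t7, $t0, 20: $t7=46^20=58
after srl $t1, $t3, 3: $t1=11>>3=1
sw $t7, (52) → M[52]=58
sw $t7, (60) → M[60]=58
after lw $t1, (60): $t1=M[60]=58
halt.

58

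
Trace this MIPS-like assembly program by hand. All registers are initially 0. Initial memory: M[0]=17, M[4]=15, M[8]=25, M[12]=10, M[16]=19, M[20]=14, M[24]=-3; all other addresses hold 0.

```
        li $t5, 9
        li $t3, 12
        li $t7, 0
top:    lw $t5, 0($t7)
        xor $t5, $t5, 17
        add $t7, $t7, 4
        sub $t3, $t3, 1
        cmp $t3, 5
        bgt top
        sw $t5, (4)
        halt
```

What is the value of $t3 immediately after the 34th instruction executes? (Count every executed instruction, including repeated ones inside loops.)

$t5=9
$t3=12
$t7=0
$t5=M[0]=17
$t5=17^17=0
$t7=0+4=4
$t3=12-1=11
cmp $t3, 5  (cmp 11,5)
bgt top: taken
$t5=M[4]=15
$t5=15^17=30
$t7=4+4=8
$t3=11-1=10
cmp $t3, 5  (cmp 10,5)
bgt top: taken
$t5=M[8]=25
$t5=25^17=8
$t7=8+4=12
$t3=10-1=9
cmp $t3, 5  (cmp 9,5)
bgt top: taken
$t5=M[12]=10
$t5=10^17=27
$t7=12+4=16
$t3=9-1=8
cmp $t3, 5  (cmp 8,5)
bgt top: taken
$t5=M[16]=19
$t5=19^17=2
$t7=16+4=20
$t3=8-1=7
cmp $t3, 5  (cmp 7,5)
bgt top: taken
$t5=M[20]=14
After step 34: $t3 = 7.

7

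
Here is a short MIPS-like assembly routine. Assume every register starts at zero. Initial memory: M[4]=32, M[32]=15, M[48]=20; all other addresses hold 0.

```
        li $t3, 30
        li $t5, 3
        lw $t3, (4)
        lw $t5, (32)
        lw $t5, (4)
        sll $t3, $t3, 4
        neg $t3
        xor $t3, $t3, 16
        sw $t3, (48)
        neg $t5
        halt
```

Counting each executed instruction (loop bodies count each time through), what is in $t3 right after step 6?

after li $t3, 30: $t3=30
after li $t5, 3: $t5=3
after lw $t3, (4): $t3=M[4]=32
after lw $t5, (32): $t5=M[32]=15
after lw $t5, (4): $t5=M[4]=32
after sll $t3, $t3, 4: $t3=32<<4=512
After step 6: $t3 = 512.

512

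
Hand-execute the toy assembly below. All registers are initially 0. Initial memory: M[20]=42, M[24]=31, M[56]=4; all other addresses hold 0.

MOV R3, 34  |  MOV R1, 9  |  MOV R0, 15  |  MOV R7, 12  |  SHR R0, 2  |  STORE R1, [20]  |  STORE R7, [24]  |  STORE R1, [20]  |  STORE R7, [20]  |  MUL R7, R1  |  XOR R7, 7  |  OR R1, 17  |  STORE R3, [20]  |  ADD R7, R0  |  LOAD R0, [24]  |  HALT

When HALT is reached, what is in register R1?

R3=34
R1=9
R0=15
R7=12
R0=15>>2=3
STORE R1, [20] → M[20]=9
STORE R7, [24] → M[24]=12
STORE R1, [20] → M[20]=9
STORE R7, [20] → M[20]=12
R7=12*9=108
R7=108^7=107
R1=9|17=25
STORE R3, [20] → M[20]=34
R7=107+3=110
R0=M[24]=12
halt.

25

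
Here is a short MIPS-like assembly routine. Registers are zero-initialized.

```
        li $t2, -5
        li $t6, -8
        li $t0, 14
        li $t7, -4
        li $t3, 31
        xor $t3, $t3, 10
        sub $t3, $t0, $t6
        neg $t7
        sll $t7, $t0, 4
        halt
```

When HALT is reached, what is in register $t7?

224

after li $t2, -5: $t2=-5
after li $t6, -8: $t6=-8
after li $t0, 14: $t0=14
after li $t7, -4: $t7=-4
after li $t3, 31: $t3=31
after xor $t3, $t3, 10: $t3=31^10=21
after sub $t3, $t0, $t6: $t3=14-(-8)=22
after neg $t7: $t7=-(-4)=4
after sll $t7, $t0, 4: $t7=14<<4=224
halt.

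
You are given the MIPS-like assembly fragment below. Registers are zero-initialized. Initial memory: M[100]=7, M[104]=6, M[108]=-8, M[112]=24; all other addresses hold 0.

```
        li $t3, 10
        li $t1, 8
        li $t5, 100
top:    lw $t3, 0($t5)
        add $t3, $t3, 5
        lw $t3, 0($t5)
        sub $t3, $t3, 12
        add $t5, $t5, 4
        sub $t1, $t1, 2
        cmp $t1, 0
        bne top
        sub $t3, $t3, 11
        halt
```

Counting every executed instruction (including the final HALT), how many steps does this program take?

37

$t3=10
$t1=8
$t5=100
$t3=M[100]=7
$t3=7+5=12
$t3=M[100]=7
$t3=7-12=-5
$t5=100+4=104
$t1=8-2=6
cmp $t1, 0  (cmp 6,0)
bne top: taken
$t3=M[104]=6
$t3=6+5=11
$t3=M[104]=6
$t3=6-12=-6
$t5=104+4=108
$t1=6-2=4
cmp $t1, 0  (cmp 4,0)
bne top: taken
$t3=M[108]=-8
$t3=(-8)+5=-3
$t3=M[108]=-8
$t3=(-8)-12=-20
$t5=108+4=112
$t1=4-2=2
cmp $t1, 0  (cmp 2,0)
bne top: taken
$t3=M[112]=24
$t3=24+5=29
$t3=M[112]=24
$t3=24-12=12
$t5=112+4=116
$t1=2-2=0
cmp $t1, 0  (cmp 0,0)
bne top: not taken
$t3=12-11=1
halt.
Total executed instructions: 37.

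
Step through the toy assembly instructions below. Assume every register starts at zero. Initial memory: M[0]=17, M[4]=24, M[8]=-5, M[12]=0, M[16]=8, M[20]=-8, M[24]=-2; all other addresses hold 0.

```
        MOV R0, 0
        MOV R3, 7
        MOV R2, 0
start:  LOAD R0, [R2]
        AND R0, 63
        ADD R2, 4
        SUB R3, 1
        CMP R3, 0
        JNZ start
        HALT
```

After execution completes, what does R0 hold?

62

R0=0
R3=7
R2=0
R0=M[0]=17
R0=17&63=17
R2=0+4=4
R3=7-1=6
CMP R3, 0  (cmp 6,0)
JNZ start: taken
R0=M[4]=24
R0=24&63=24
R2=4+4=8
R3=6-1=5
CMP R3, 0  (cmp 5,0)
JNZ start: taken
R0=M[8]=-5
R0=(-5)&63=59
R2=8+4=12
R3=5-1=4
CMP R3, 0  (cmp 4,0)
JNZ start: taken
R0=M[12]=0
R0=0&63=0
R2=12+4=16
R3=4-1=3
CMP R3, 0  (cmp 3,0)
JNZ start: taken
R0=M[16]=8
R0=8&63=8
R2=16+4=20
R3=3-1=2
CMP R3, 0  (cmp 2,0)
JNZ start: taken
R0=M[20]=-8
R0=(-8)&63=56
R2=20+4=24
R3=2-1=1
CMP R3, 0  (cmp 1,0)
JNZ start: taken
R0=M[24]=-2
R0=(-2)&63=62
R2=24+4=28
R3=1-1=0
CMP R3, 0  (cmp 0,0)
JNZ start: not taken
halt.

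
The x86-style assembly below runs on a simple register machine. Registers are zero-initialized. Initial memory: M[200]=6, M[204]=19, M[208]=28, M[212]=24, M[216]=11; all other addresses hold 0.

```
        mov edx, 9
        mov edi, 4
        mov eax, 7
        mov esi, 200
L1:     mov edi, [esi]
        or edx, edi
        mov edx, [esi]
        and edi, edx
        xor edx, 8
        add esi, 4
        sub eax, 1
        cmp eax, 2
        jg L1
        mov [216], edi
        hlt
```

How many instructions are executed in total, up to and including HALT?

51

edx=9
edi=4
eax=7
esi=200
edi=M[200]=6
edx=9|6=15
edx=M[200]=6
edi=6&6=6
edx=6^8=14
esi=200+4=204
eax=7-1=6
cmp eax, 2  (cmp 6,2)
jg L1: taken
edi=M[204]=19
edx=14|19=31
edx=M[204]=19
edi=19&19=19
edx=19^8=27
esi=204+4=208
eax=6-1=5
cmp eax, 2  (cmp 5,2)
jg L1: taken
edi=M[208]=28
edx=27|28=31
edx=M[208]=28
edi=28&28=28
edx=28^8=20
esi=208+4=212
eax=5-1=4
cmp eax, 2  (cmp 4,2)
jg L1: taken
edi=M[212]=24
edx=20|24=28
edx=M[212]=24
edi=24&24=24
edx=24^8=16
esi=212+4=216
eax=4-1=3
cmp eax, 2  (cmp 3,2)
jg L1: taken
edi=M[216]=11
edx=16|11=27
edx=M[216]=11
edi=11&11=11
edx=11^8=3
esi=216+4=220
eax=3-1=2
cmp eax, 2  (cmp 2,2)
jg L1: not taken
mov [216], edi → M[216]=11
halt.
Total executed instructions: 51.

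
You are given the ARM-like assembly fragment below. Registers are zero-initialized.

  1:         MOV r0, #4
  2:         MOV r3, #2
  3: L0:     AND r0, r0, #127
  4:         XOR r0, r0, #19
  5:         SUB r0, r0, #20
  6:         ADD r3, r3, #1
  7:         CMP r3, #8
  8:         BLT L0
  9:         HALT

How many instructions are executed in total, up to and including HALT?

39

r0=4
r3=2
r0=4&127=4
r0=4^19=23
r0=23-20=3
r3=2+1=3
CMP r3, #8  (cmp 3,8)
BLT L0: taken
r0=3&127=3
r0=3^19=16
r0=16-20=-4
r3=3+1=4
CMP r3, #8  (cmp 4,8)
BLT L0: taken
r0=(-4)&127=124
r0=124^19=111
r0=111-20=91
r3=4+1=5
CMP r3, #8  (cmp 5,8)
BLT L0: taken
r0=91&127=91
r0=91^19=72
r0=72-20=52
r3=5+1=6
CMP r3, #8  (cmp 6,8)
BLT L0: taken
r0=52&127=52
r0=52^19=39
r0=39-20=19
r3=6+1=7
CMP r3, #8  (cmp 7,8)
BLT L0: taken
r0=19&127=19
r0=19^19=0
r0=0-20=-20
r3=7+1=8
CMP r3, #8  (cmp 8,8)
BLT L0: not taken
halt.
Total executed instructions: 39.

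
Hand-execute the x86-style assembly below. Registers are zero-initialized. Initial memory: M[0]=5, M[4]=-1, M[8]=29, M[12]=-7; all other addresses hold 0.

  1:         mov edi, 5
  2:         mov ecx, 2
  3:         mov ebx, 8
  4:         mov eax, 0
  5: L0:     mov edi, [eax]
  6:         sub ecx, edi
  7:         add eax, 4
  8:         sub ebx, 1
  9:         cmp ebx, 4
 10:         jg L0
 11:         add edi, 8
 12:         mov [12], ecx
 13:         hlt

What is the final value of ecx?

-24

after mov edi, 5: edi=5
after mov ecx, 2: ecx=2
after mov ebx, 8: ebx=8
after mov eax, 0: eax=0
after mov edi, [eax]: edi=M[0]=5
after sub ecx, edi: ecx=2-5=-3
after add eax, 4: eax=0+4=4
after sub ebx, 1: ebx=8-1=7
cmp ebx, 4  (cmp 7,4)
jg L0: taken
after mov edi, [eax]: edi=M[4]=-1
after sub ecx, edi: ecx=(-3)-(-1)=-2
after add eax, 4: eax=4+4=8
after sub ebx, 1: ebx=7-1=6
cmp ebx, 4  (cmp 6,4)
jg L0: taken
after mov edi, [eax]: edi=M[8]=29
after sub ecx, edi: ecx=(-2)-29=-31
after add eax, 4: eax=8+4=12
after sub ebx, 1: ebx=6-1=5
cmp ebx, 4  (cmp 5,4)
jg L0: taken
after mov edi, [eax]: edi=M[12]=-7
after sub ecx, edi: ecx=(-31)-(-7)=-24
after add eax, 4: eax=12+4=16
after sub ebx, 1: ebx=5-1=4
cmp ebx, 4  (cmp 4,4)
jg L0: not taken
after add edi, 8: edi=(-7)+8=1
mov [12], ecx → M[12]=-24
halt.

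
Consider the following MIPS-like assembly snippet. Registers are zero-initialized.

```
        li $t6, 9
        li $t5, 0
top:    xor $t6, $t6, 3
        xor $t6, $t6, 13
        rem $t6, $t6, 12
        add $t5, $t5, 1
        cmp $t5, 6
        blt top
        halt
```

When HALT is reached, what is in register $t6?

after li $t6, 9: $t6=9
after li $t5, 0: $t5=0
after xor $t6, $t6, 3: $t6=9^3=10
after xor $t6, $t6, 13: $t6=10^13=7
after rem $t6, $t6, 12: $t6=7%12=7
after add $t5, $t5, 1: $t5=0+1=1
cmp $t5, 6  (cmp 1,6)
blt top: taken
after xor $t6, $t6, 3: $t6=7^3=4
after xor $t6, $t6, 13: $t6=4^13=9
after rem $t6, $t6, 12: $t6=9%12=9
after add $t5, $t5, 1: $t5=1+1=2
cmp $t5, 6  (cmp 2,6)
blt top: taken
after xor $t6, $t6, 3: $t6=9^3=10
after xor $t6, $t6, 13: $t6=10^13=7
after rem $t6, $t6, 12: $t6=7%12=7
after add $t5, $t5, 1: $t5=2+1=3
cmp $t5, 6  (cmp 3,6)
blt top: taken
after xor $t6, $t6, 3: $t6=7^3=4
after xor $t6, $t6, 13: $t6=4^13=9
after rem $t6, $t6, 12: $t6=9%12=9
after add $t5, $t5, 1: $t5=3+1=4
cmp $t5, 6  (cmp 4,6)
blt top: taken
after xor $t6, $t6, 3: $t6=9^3=10
after xor $t6, $t6, 13: $t6=10^13=7
after rem $t6, $t6, 12: $t6=7%12=7
after add $t5, $t5, 1: $t5=4+1=5
cmp $t5, 6  (cmp 5,6)
blt top: taken
after xor $t6, $t6, 3: $t6=7^3=4
after xor $t6, $t6, 13: $t6=4^13=9
after rem $t6, $t6, 12: $t6=9%12=9
after add $t5, $t5, 1: $t5=5+1=6
cmp $t5, 6  (cmp 6,6)
blt top: not taken
halt.

9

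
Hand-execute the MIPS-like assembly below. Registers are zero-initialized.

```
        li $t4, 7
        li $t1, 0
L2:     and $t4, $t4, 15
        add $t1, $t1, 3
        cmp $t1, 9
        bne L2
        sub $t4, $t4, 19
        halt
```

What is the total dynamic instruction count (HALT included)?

16

after li $t4, 7: $t4=7
after li $t1, 0: $t1=0
after and $t4, $t4, 15: $t4=7&15=7
after add $t1, $t1, 3: $t1=0+3=3
cmp $t1, 9  (cmp 3,9)
bne L2: taken
after and $t4, $t4, 15: $t4=7&15=7
after add $t1, $t1, 3: $t1=3+3=6
cmp $t1, 9  (cmp 6,9)
bne L2: taken
after and $t4, $t4, 15: $t4=7&15=7
after add $t1, $t1, 3: $t1=6+3=9
cmp $t1, 9  (cmp 9,9)
bne L2: not taken
after sub $t4, $t4, 19: $t4=7-19=-12
halt.
Total executed instructions: 16.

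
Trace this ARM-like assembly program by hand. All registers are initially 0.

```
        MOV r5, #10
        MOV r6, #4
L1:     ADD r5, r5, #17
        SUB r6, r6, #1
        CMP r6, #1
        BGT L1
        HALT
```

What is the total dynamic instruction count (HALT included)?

15

MOV r5, #10 → r5=10
MOV r6, #4 → r6=4
ADD r5, r5, #17 → r5=10+17=27
SUB r6, r6, #1 → r6=4-1=3
CMP r6, #1  (cmp 3,1)
BGT L1: taken
ADD r5, r5, #17 → r5=27+17=44
SUB r6, r6, #1 → r6=3-1=2
CMP r6, #1  (cmp 2,1)
BGT L1: taken
ADD r5, r5, #17 → r5=44+17=61
SUB r6, r6, #1 → r6=2-1=1
CMP r6, #1  (cmp 1,1)
BGT L1: not taken
halt.
Total executed instructions: 15.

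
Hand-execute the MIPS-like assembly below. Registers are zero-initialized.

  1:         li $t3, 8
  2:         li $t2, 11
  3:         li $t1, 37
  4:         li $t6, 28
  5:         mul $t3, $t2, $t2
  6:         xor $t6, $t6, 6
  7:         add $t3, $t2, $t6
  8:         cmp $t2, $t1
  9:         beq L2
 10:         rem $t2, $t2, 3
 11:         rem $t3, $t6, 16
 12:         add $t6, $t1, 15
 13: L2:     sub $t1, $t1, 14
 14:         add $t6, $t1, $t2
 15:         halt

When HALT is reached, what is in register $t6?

$t3=8
$t2=11
$t1=37
$t6=28
$t3=11*11=121
$t6=28^6=26
$t3=11+26=37
cmp $t2, $t1  (cmp 11,37)
beq L2: not taken
$t2=11%3=2
$t3=26%16=10
$t6=37+15=52
$t1=37-14=23
$t6=23+2=25
halt.

25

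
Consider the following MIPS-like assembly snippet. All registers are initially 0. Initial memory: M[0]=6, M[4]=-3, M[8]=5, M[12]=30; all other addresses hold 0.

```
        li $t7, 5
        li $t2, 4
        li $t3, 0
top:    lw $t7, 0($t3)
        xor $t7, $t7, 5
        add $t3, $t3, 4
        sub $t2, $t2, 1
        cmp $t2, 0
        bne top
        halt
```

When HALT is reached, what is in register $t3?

$t7=5
$t2=4
$t3=0
$t7=M[0]=6
$t7=6^5=3
$t3=0+4=4
$t2=4-1=3
cmp $t2, 0  (cmp 3,0)
bne top: taken
$t7=M[4]=-3
$t7=(-3)^5=-8
$t3=4+4=8
$t2=3-1=2
cmp $t2, 0  (cmp 2,0)
bne top: taken
$t7=M[8]=5
$t7=5^5=0
$t3=8+4=12
$t2=2-1=1
cmp $t2, 0  (cmp 1,0)
bne top: taken
$t7=M[12]=30
$t7=30^5=27
$t3=12+4=16
$t2=1-1=0
cmp $t2, 0  (cmp 0,0)
bne top: not taken
halt.

16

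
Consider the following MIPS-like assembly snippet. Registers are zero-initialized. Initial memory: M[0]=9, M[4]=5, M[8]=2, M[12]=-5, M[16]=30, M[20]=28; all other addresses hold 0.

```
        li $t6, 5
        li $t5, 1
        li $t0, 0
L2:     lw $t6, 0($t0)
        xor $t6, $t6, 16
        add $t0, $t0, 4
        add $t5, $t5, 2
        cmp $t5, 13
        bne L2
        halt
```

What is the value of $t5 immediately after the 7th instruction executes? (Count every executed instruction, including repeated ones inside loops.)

3

li $t6, 5 → $t6=5
li $t5, 1 → $t5=1
li $t0, 0 → $t0=0
lw $t6, 0($t0) → $t6=M[0]=9
xor $t6, $t6, 16 → $t6=9^16=25
add $t0, $t0, 4 → $t0=0+4=4
add $t5, $t5, 2 → $t5=1+2=3
After step 7: $t5 = 3.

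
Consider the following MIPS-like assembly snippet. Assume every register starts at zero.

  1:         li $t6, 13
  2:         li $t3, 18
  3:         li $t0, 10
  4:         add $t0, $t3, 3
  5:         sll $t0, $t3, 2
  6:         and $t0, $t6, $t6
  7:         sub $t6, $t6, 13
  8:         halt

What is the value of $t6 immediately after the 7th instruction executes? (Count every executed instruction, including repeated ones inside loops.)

$t6=13
$t3=18
$t0=10
$t0=18+3=21
$t0=18<<2=72
$t0=13&13=13
$t6=13-13=0
After step 7: $t6 = 0.

0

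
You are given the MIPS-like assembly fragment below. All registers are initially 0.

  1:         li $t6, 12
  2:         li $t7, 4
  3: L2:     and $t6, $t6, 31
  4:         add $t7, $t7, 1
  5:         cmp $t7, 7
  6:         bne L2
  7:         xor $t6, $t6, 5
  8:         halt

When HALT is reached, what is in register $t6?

after li $t6, 12: $t6=12
after li $t7, 4: $t7=4
after and $t6, $t6, 31: $t6=12&31=12
after add $t7, $t7, 1: $t7=4+1=5
cmp $t7, 7  (cmp 5,7)
bne L2: taken
after and $t6, $t6, 31: $t6=12&31=12
after add $t7, $t7, 1: $t7=5+1=6
cmp $t7, 7  (cmp 6,7)
bne L2: taken
after and $t6, $t6, 31: $t6=12&31=12
after add $t7, $t7, 1: $t7=6+1=7
cmp $t7, 7  (cmp 7,7)
bne L2: not taken
after xor $t6, $t6, 5: $t6=12^5=9
halt.

9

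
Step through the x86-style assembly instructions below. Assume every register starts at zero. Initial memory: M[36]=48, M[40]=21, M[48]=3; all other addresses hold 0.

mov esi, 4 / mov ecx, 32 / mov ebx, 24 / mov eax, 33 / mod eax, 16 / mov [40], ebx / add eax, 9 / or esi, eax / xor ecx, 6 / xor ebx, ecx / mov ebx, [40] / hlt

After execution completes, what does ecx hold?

38

mov esi, 4 → esi=4
mov ecx, 32 → ecx=32
mov ebx, 24 → ebx=24
mov eax, 33 → eax=33
mod eax, 16 → eax=33%16=1
mov [40], ebx → M[40]=24
add eax, 9 → eax=1+9=10
or esi, eax → esi=4|10=14
xor ecx, 6 → ecx=32^6=38
xor ebx, ecx → ebx=24^38=62
mov ebx, [40] → ebx=M[40]=24
halt.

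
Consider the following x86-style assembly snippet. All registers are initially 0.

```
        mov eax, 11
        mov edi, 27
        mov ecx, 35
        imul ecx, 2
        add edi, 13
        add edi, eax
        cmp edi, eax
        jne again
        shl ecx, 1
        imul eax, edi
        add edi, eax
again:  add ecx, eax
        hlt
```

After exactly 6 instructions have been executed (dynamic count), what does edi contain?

eax=11
edi=27
ecx=35
ecx=35*2=70
edi=27+13=40
edi=40+11=51
After step 6: edi = 51.

51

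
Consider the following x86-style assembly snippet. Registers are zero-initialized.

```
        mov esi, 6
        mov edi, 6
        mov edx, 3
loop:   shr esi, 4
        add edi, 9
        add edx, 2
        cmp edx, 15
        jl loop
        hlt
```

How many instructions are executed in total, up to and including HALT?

after mov esi, 6: esi=6
after mov edi, 6: edi=6
after mov edx, 3: edx=3
after shr esi, 4: esi=6>>4=0
after add edi, 9: edi=6+9=15
after add edx, 2: edx=3+2=5
cmp edx, 15  (cmp 5,15)
jl loop: taken
after shr esi, 4: esi=0>>4=0
after add edi, 9: edi=15+9=24
after add edx, 2: edx=5+2=7
cmp edx, 15  (cmp 7,15)
jl loop: taken
after shr esi, 4: esi=0>>4=0
after add edi, 9: edi=24+9=33
after add edx, 2: edx=7+2=9
cmp edx, 15  (cmp 9,15)
jl loop: taken
after shr esi, 4: esi=0>>4=0
after add edi, 9: edi=33+9=42
after add edx, 2: edx=9+2=11
cmp edx, 15  (cmp 11,15)
jl loop: taken
after shr esi, 4: esi=0>>4=0
after add edi, 9: edi=42+9=51
after add edx, 2: edx=11+2=13
cmp edx, 15  (cmp 13,15)
jl loop: taken
after shr esi, 4: esi=0>>4=0
after add edi, 9: edi=51+9=60
after add edx, 2: edx=13+2=15
cmp edx, 15  (cmp 15,15)
jl loop: not taken
halt.
Total executed instructions: 34.

34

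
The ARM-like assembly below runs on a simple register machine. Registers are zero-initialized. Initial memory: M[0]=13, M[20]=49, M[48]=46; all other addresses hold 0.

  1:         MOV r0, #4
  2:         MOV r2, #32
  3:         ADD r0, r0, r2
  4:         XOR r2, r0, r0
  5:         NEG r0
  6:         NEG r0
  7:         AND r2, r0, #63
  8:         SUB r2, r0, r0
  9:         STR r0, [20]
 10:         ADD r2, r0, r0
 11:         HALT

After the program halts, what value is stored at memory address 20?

36

MOV r0, #4 → r0=4
MOV r2, #32 → r2=32
ADD r0, r0, r2 → r0=4+32=36
XOR r2, r0, r0 → r2=36^36=0
NEG r0 → r0=-(36)=-36
NEG r0 → r0=-(-36)=36
AND r2, r0, #63 → r2=36&63=36
SUB r2, r0, r0 → r2=36-36=0
STR r0, [20] → M[20]=36
ADD r2, r0, r0 → r2=36+36=72
halt.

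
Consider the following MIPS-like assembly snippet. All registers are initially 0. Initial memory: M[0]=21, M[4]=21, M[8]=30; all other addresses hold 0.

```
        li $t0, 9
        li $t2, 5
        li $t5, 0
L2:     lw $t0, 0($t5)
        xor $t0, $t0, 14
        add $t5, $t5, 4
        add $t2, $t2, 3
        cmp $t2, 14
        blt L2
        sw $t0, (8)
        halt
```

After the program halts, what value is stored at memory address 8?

16

li $t0, 9 → $t0=9
li $t2, 5 → $t2=5
li $t5, 0 → $t5=0
lw $t0, 0($t5) → $t0=M[0]=21
xor $t0, $t0, 14 → $t0=21^14=27
add $t5, $t5, 4 → $t5=0+4=4
add $t2, $t2, 3 → $t2=5+3=8
cmp $t2, 14  (cmp 8,14)
blt L2: taken
lw $t0, 0($t5) → $t0=M[4]=21
xor $t0, $t0, 14 → $t0=21^14=27
add $t5, $t5, 4 → $t5=4+4=8
add $t2, $t2, 3 → $t2=8+3=11
cmp $t2, 14  (cmp 11,14)
blt L2: taken
lw $t0, 0($t5) → $t0=M[8]=30
xor $t0, $t0, 14 → $t0=30^14=16
add $t5, $t5, 4 → $t5=8+4=12
add $t2, $t2, 3 → $t2=11+3=14
cmp $t2, 14  (cmp 14,14)
blt L2: not taken
sw $t0, (8) → M[8]=16
halt.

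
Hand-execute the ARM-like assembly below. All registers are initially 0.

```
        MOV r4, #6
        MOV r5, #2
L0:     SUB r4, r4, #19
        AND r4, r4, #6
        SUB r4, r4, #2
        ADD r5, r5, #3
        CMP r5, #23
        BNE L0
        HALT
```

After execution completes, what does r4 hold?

4

MOV r4, #6 → r4=6
MOV r5, #2 → r5=2
SUB r4, r4, #19 → r4=6-19=-13
AND r4, r4, #6 → r4=(-13)&6=2
SUB r4, r4, #2 → r4=2-2=0
ADD r5, r5, #3 → r5=2+3=5
CMP r5, #23  (cmp 5,23)
BNE L0: taken
SUB r4, r4, #19 → r4=0-19=-19
AND r4, r4, #6 → r4=(-19)&6=4
SUB r4, r4, #2 → r4=4-2=2
ADD r5, r5, #3 → r5=5+3=8
CMP r5, #23  (cmp 8,23)
BNE L0: taken
SUB r4, r4, #19 → r4=2-19=-17
AND r4, r4, #6 → r4=(-17)&6=6
SUB r4, r4, #2 → r4=6-2=4
ADD r5, r5, #3 → r5=8+3=11
CMP r5, #23  (cmp 11,23)
BNE L0: taken
SUB r4, r4, #19 → r4=4-19=-15
AND r4, r4, #6 → r4=(-15)&6=0
SUB r4, r4, #2 → r4=0-2=-2
ADD r5, r5, #3 → r5=11+3=14
CMP r5, #23  (cmp 14,23)
BNE L0: taken
SUB r4, r4, #19 → r4=(-2)-19=-21
AND r4, r4, #6 → r4=(-21)&6=2
SUB r4, r4, #2 → r4=2-2=0
ADD r5, r5, #3 → r5=14+3=17
CMP r5, #23  (cmp 17,23)
BNE L0: taken
SUB r4, r4, #19 → r4=0-19=-19
AND r4, r4, #6 → r4=(-19)&6=4
SUB r4, r4, #2 → r4=4-2=2
ADD r5, r5, #3 → r5=17+3=20
CMP r5, #23  (cmp 20,23)
BNE L0: taken
SUB r4, r4, #19 → r4=2-19=-17
AND r4, r4, #6 → r4=(-17)&6=6
SUB r4, r4, #2 → r4=6-2=4
ADD r5, r5, #3 → r5=20+3=23
CMP r5, #23  (cmp 23,23)
BNE L0: not taken
halt.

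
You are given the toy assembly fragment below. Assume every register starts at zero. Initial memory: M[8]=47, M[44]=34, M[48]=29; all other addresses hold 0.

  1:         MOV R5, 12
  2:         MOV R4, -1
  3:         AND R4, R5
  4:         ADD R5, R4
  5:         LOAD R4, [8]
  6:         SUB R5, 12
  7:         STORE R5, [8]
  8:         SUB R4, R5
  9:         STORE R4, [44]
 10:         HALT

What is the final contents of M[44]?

35

R5=12
R4=-1
R4=(-1)&12=12
R5=12+12=24
R4=M[8]=47
R5=24-12=12
STORE R5, [8] → M[8]=12
R4=47-12=35
STORE R4, [44] → M[44]=35
halt.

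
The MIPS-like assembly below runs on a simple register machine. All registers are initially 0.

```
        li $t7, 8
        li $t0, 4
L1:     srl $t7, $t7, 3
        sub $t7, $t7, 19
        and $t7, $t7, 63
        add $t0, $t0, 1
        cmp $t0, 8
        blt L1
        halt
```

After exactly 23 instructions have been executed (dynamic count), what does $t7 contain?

after li $t7, 8: $t7=8
after li $t0, 4: $t0=4
after srl $t7, $t7, 3: $t7=8>>3=1
after sub $t7, $t7, 19: $t7=1-19=-18
after and $t7, $t7, 63: $t7=(-18)&63=46
after add $t0, $t0, 1: $t0=4+1=5
cmp $t0, 8  (cmp 5,8)
blt L1: taken
after srl $t7, $t7, 3: $t7=46>>3=5
after sub $t7, $t7, 19: $t7=5-19=-14
after and $t7, $t7, 63: $t7=(-14)&63=50
after add $t0, $t0, 1: $t0=5+1=6
cmp $t0, 8  (cmp 6,8)
blt L1: taken
after srl $t7, $t7, 3: $t7=50>>3=6
after sub $t7, $t7, 19: $t7=6-19=-13
after and $t7, $t7, 63: $t7=(-13)&63=51
after add $t0, $t0, 1: $t0=6+1=7
cmp $t0, 8  (cmp 7,8)
blt L1: taken
after srl $t7, $t7, 3: $t7=51>>3=6
after sub $t7, $t7, 19: $t7=6-19=-13
after and $t7, $t7, 63: $t7=(-13)&63=51
After step 23: $t7 = 51.

51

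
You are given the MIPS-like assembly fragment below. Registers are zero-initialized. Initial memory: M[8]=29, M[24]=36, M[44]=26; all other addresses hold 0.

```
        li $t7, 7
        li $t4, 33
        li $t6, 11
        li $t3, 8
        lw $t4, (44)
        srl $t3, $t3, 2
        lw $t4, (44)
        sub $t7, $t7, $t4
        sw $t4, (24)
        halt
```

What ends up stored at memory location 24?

26

after li $t7, 7: $t7=7
after li $t4, 33: $t4=33
after li $t6, 11: $t6=11
after li $t3, 8: $t3=8
after lw $t4, (44): $t4=M[44]=26
after srl $t3, $t3, 2: $t3=8>>2=2
after lw $t4, (44): $t4=M[44]=26
after sub $t7, $t7, $t4: $t7=7-26=-19
sw $t4, (24) → M[24]=26
halt.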